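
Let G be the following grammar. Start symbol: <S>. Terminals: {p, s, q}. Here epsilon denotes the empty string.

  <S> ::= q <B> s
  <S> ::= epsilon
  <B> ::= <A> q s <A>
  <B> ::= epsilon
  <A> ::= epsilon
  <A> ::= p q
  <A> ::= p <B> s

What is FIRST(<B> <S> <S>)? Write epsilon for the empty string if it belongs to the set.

{epsilon, p, q}

FIRST(<S>): from <S>::=q <B> s we get {q}; from <S>::=epsilon we get {epsilon}. So FIRST(<S>) = {epsilon, q}.
FIRST(<A>): from <A>::=epsilon we get {epsilon}; from <A>::=p q we get {p}; from <A>::=p <B> s we get {p}. So FIRST(<A>) = {epsilon, p}.
FIRST(<B>): from <B>::=<A> q s <A> we get {p, q}; from <B>::=epsilon we get {epsilon}. So FIRST(<B>) = {epsilon, p, q}.
FIRST(<B> <S> <S>): take FIRST of each symbol in turn, carrying on past any symbol whose FIRST contains epsilon; result {epsilon, p, q}.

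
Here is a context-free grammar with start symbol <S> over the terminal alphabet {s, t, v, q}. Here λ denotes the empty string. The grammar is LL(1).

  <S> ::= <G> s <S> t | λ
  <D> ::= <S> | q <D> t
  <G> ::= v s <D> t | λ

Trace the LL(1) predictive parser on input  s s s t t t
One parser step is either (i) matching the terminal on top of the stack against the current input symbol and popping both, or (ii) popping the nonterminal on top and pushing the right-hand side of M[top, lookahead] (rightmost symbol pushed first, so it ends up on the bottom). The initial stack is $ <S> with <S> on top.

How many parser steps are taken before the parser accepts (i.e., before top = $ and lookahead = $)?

13

step 1: stack=$ <S>  input=s s s t t t $  — expand <S> ::= <G> s <S> t
step 2: stack=$ t <S> s <G>  input=s s s t t t $  — expand <G> ::= λ
step 3: stack=$ t <S> s  input=s s s t t t $  — match s
step 4: stack=$ t <S>  input=s s t t t $  — expand <S> ::= <G> s <S> t
step 5: stack=$ t t <S> s <G>  input=s s t t t $  — expand <G> ::= λ
step 6: stack=$ t t <S> s  input=s s t t t $  — match s
step 7: stack=$ t t <S>  input=s t t t $  — expand <S> ::= <G> s <S> t
step 8: stack=$ t t t <S> s <G>  input=s t t t $  — expand <G> ::= λ
step 9: stack=$ t t t <S> s  input=s t t t $  — match s
step 10: stack=$ t t t <S>  input=t t t $  — expand <S> ::= λ
step 11: stack=$ t t t  input=t t t $  — match t
step 12: stack=$ t t  input=t t $  — match t
step 13: stack=$ t  input=t $  — match t
Accept reached after 13 steps.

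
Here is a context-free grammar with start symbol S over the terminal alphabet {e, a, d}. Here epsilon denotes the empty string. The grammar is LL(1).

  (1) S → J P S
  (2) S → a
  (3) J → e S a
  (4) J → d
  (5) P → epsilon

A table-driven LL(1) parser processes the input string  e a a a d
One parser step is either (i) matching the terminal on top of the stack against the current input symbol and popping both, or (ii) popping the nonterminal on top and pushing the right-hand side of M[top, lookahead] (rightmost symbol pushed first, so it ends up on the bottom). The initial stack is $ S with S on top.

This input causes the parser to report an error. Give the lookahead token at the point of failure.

step 1: stack=$ S  input=e a a a d $  — expand S → J P S
step 2: stack=$ S P J  input=e a a a d $  — expand J → e S a
step 3: stack=$ S P a S e  input=e a a a d $  — match e
step 4: stack=$ S P a S  input=a a a d $  — expand S → a
step 5: stack=$ S P a a  input=a a a d $  — match a
step 6: stack=$ S P a  input=a a d $  — match a
step 7: stack=$ S P  input=a d $  — expand P → epsilon
step 8: stack=$ S  input=a d $  — expand S → a
step 9: stack=$ a  input=a d $  — match a
step 10: stack=$  input=d $  — error: stack empty but input remains

d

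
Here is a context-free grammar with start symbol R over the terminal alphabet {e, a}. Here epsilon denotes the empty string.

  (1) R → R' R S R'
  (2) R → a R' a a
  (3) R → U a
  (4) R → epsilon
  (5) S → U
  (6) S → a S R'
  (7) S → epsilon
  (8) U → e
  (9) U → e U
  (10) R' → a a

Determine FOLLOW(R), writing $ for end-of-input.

{$, a, e}

FIRST(U): from U→e we get {e}; from U→e U we get {e}. So FIRST(U) = {e}.
FIRST(R'): from R'→a a we get {a}. So FIRST(R') = {a}.
FIRST(R): from R→R' R S R' we get {a}; from R→a R' a a we get {a}; from R→U a we get {e}; from R→epsilon we get {epsilon}. So FIRST(R) = {epsilon, a, e}.
FIRST(S): from S→U we get {e}; from S→a S R' we get {a}; from S→epsilon we get {epsilon}. So FIRST(S) = {epsilon, a, e}.
FOLLOW(R) includes $ since R is the start symbol.
FOLLOW(R): in R→R' R S R', R is followed by S R' with FIRST {a, e}. Thus FOLLOW(R) = {$, a, e}.
FOLLOW(S): in R→R' R S R', S is followed by R' with FIRST {a}; in S→a S R', S is followed by R' with FIRST {a}. Thus FOLLOW(S) = {a}.
FOLLOW(U): in R→U a, U is followed by a with FIRST {a}; in S→U, the suffix after U is empty, so FOLLOW(U) ⊇ FOLLOW(S) = {a}; in U→e U, the suffix after U is empty (adds nothing new). Thus FOLLOW(U) = {a}.
FOLLOW(R'): in R→R' R S R' (occurrence 1), R' is followed by R S R' with FIRST {a, e}; in R→R' R S R' (occurrence 2), the suffix after R' is empty, so FOLLOW(R') ⊇ FOLLOW(R) = {$, a, e}; in R→a R' a a, R' is followed by a a with FIRST {a}; in S→a S R', the suffix after R' is empty, so FOLLOW(R') ⊇ FOLLOW(S) = {a}. Thus FOLLOW(R') = {$, a, e}.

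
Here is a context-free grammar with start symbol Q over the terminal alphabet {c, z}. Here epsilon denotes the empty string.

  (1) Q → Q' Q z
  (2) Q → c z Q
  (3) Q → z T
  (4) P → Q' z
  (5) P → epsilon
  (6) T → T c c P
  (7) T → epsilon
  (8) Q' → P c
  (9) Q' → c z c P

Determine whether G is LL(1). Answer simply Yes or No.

No

FIRST(Q) = {c, z}
FIRST(P) = {epsilon, c}
FIRST(T) = {epsilon, c}
FIRST(Q') = {c}
FOLLOW(Q) = {$, z}
FOLLOW(P) = {$, c, z}
FOLLOW(T) = {$, c, z}
FOLLOW(Q') = {c, z}
Cell M[P, c] receives both P → Q' z and P → epsilon — the grammar is not LL(1).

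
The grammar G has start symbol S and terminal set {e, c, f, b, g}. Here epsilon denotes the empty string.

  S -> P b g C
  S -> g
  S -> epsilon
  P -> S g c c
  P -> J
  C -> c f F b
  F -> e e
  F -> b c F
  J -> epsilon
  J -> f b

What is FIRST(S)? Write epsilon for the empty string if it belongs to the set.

FIRST(C) = {c}
FIRST(F) = {b, e}
FIRST(J) = {epsilon, f}
FIRST(S) = {epsilon, b, f, g}  (via P b g C)
FIRST(P) = {epsilon, b, f, g}  (via S g c c, J)

{epsilon, b, f, g}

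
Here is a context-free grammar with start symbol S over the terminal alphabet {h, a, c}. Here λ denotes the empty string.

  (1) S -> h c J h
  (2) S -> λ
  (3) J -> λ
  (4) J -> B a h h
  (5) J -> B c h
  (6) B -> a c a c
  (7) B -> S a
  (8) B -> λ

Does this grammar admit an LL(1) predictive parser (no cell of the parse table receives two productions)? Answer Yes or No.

FIRST(S) = {λ, h}
FIRST(J) = {λ, a, c, h}
FIRST(B) = {λ, a, h}
FOLLOW(S) = {$, a}
FOLLOW(J) = {h}
FOLLOW(B) = {a, c}
Cell M[B, a] receives both B -> a c a c and B -> S a and B -> λ — the grammar is not LL(1).

No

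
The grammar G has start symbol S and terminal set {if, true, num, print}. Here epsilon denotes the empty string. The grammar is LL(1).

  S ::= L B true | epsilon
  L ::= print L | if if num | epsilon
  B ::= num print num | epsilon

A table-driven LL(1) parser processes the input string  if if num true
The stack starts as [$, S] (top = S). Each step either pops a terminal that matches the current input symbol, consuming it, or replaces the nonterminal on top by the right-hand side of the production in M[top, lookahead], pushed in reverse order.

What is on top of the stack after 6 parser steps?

     Stack               Input             Action
  1  $ S                 if if num true $  expand S ::= L B true
  2  $ true B L          if if num true $  expand L ::= if if num
  3  $ true B num if if  if if num true $  match if
  4  $ true B num if     if num true $     match if
  5  $ true B num        num true $        match num
  6  $ true B            true $            expand B ::= epsilon
Stack after step 6: $ true (top = true).

true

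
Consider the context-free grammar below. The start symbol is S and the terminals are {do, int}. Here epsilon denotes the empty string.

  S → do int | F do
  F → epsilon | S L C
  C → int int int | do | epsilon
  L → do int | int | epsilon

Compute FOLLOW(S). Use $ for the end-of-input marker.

FIRST(C) = {epsilon, do, int}
FIRST(L) = {epsilon, do, int}
FIRST(S) = {do}  (via F do)
FIRST(F) = {epsilon, do}  (via S L C)
FOLLOW(S) includes $ since S is the start symbol.
FOLLOW(F): in S→F do, F is followed by do with FIRST {do}. Thus FOLLOW(F) = {do}.
FOLLOW(S): in F→S L C, S is followed by L C with FIRST {epsilon, do, int}; in F→S L C, the suffix after S is nullable, so FOLLOW(S) ⊇ FOLLOW(F) = {do}. Thus FOLLOW(S) = {$, do, int}.
FOLLOW(C): in F→S L C, the suffix after C is empty, so FOLLOW(C) ⊇ FOLLOW(F) = {do}. Thus FOLLOW(C) = {do}.
FOLLOW(L): in F→S L C, L is followed by C with FIRST {epsilon, do, int}; in F→S L C, the suffix after L is nullable, so FOLLOW(L) ⊇ FOLLOW(F) = {do}. Thus FOLLOW(L) = {do, int}.

{$, do, int}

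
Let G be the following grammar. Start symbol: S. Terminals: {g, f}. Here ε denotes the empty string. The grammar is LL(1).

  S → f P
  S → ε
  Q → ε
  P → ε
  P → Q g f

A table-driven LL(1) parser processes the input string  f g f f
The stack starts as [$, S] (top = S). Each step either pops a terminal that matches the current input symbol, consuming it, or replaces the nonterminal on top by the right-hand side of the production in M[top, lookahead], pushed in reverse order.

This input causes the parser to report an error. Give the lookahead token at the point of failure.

f

     Stack    Input      Action
  1  $ S      f g f f $  expand S → f P
  2  $ P f    f g f f $  match f
  3  $ P      g f f $    expand P → Q g f
  4  $ f g Q  g f f $    expand Q → ε
  5  $ f g    g f f $    match g
  6  $ f      f f $      match f
  7  $        f $        error: stack empty but input remains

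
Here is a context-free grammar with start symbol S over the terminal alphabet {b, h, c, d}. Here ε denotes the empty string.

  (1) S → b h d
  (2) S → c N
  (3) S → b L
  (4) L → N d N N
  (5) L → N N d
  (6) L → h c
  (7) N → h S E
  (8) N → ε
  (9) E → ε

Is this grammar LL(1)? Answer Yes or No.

FIRST(S) = {b, c}
FIRST(L) = {d, h}
FIRST(N) = {ε, h}
FIRST(E) = {ε}
FOLLOW(S) = {$, d, h}
FOLLOW(L) = {$, d, h}
FOLLOW(N) = {$, d, h}
FOLLOW(E) = {$, d, h}
Cell M[L, d] receives both L → N d N N and L → N N d — the grammar is not LL(1).

No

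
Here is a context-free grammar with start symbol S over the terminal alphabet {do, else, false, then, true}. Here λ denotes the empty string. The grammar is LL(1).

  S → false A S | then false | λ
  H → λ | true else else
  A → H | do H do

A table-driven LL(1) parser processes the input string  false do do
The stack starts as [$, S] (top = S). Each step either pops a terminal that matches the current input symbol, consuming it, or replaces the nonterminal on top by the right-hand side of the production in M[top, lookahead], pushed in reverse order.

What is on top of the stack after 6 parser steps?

S

step 1: stack=$ S  input=false do do $  — expand S → false A S
step 2: stack=$ S A false  input=false do do $  — match false
step 3: stack=$ S A  input=do do $  — expand A → do H do
step 4: stack=$ S do H do  input=do do $  — match do
step 5: stack=$ S do H  input=do $  — expand H → λ
step 6: stack=$ S do  input=do $  — match do
Stack after step 6: $ S (top = S).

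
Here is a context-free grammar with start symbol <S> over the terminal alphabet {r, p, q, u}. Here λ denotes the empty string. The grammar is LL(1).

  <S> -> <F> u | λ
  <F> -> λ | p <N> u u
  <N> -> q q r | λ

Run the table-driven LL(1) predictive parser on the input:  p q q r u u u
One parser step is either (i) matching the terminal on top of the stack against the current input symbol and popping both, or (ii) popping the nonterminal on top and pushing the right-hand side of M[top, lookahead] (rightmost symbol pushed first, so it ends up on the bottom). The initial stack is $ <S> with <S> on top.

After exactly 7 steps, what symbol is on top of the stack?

     Stack          Input            Action
  1  $ <S>          p q q r u u u $  expand <S> -> <F> u
  2  $ u <F>        p q q r u u u $  expand <F> -> p <N> u u
  3  $ u u u <N> p  p q q r u u u $  match p
  4  $ u u u <N>    q q r u u u $    expand <N> -> q q r
  5  $ u u u r q q  q q r u u u $    match q
  6  $ u u u r q    q r u u u $      match q
  7  $ u u u r      r u u u $        match r
Stack after step 7: $ u u u (top = u).

u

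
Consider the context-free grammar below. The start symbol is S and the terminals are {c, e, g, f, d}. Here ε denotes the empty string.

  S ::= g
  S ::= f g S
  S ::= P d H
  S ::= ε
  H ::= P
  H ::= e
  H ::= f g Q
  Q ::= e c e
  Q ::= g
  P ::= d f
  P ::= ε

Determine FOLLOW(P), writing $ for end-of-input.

{$, d}

FIRST(Q) = {e, g}
FIRST(P) = {ε, d}
FIRST(S) = {ε, d, f, g}  (via P d H)
FIRST(H) = {ε, d, e, f}  (via P)
FOLLOW(S) includes $ since S is the start symbol.
FOLLOW(S): in S::=f g S, the suffix after S is empty (adds nothing new). Thus FOLLOW(S) = {$}.
FOLLOW(H): in S::=P d H, the suffix after H is empty, so FOLLOW(H) ⊇ FOLLOW(S) = {$}. Thus FOLLOW(H) = {$}.
FOLLOW(Q): in H::=f g Q, the suffix after Q is empty, so FOLLOW(Q) ⊇ FOLLOW(H) = {$}. Thus FOLLOW(Q) = {$}.
FOLLOW(P): in S::=P d H, P is followed by d H with FIRST {d}; in H::=P, the suffix after P is empty, so FOLLOW(P) ⊇ FOLLOW(H) = {$}. Thus FOLLOW(P) = {$, d}.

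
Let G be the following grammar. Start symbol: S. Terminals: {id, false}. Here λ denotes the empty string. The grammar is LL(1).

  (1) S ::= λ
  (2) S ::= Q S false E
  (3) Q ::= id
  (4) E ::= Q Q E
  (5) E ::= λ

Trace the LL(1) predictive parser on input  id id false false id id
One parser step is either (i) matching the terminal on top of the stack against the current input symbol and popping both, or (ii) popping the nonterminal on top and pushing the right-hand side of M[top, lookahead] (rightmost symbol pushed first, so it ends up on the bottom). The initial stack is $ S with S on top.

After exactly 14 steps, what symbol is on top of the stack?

id

      Stack                   Input                      Action
   1  $ S                     id id false false id id $  expand S ::= Q S false E
   2  $ E false S Q           id id false false id id $  expand Q ::= id
   3  $ E false S id          id id false false id id $  match id
   4  $ E false S             id false false id id $     expand S ::= Q S false E
   5  $ E false E false S Q   id false false id id $     expand Q ::= id
   6  $ E false E false S id  id false false id id $     match id
   7  $ E false E false S     false false id id $        expand S ::= λ
   8  $ E false E false       false false id id $        match false
   9  $ E false E             false id id $              expand E ::= λ
  10  $ E false               false id id $              match false
  11  $ E                     id id $                    expand E ::= Q Q E
  12  $ E Q Q                 id id $                    expand Q ::= id
  13  $ E Q id                id id $                    match id
  14  $ E Q                   id $                       expand Q ::= id
Stack after step 14: $ E id (top = id).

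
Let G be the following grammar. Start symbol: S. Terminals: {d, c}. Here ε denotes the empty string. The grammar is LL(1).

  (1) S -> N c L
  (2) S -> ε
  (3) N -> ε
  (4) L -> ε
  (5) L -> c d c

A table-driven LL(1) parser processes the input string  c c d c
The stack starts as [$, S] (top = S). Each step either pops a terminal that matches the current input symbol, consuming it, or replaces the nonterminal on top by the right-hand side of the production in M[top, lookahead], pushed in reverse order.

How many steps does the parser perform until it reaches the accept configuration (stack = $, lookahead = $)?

step 1: stack=$ S  input=c c d c $  — expand S -> N c L
step 2: stack=$ L c N  input=c c d c $  — expand N -> ε
step 3: stack=$ L c  input=c c d c $  — match c
step 4: stack=$ L  input=c d c $  — expand L -> c d c
step 5: stack=$ c d c  input=c d c $  — match c
step 6: stack=$ c d  input=d c $  — match d
step 7: stack=$ c  input=c $  — match c
Accept reached after 7 steps.

7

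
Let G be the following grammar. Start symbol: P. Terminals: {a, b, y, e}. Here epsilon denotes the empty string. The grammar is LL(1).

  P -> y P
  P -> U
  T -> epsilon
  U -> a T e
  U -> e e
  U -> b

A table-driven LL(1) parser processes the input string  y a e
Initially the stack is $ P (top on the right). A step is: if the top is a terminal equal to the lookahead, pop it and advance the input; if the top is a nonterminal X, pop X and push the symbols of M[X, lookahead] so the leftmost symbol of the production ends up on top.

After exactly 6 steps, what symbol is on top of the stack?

e

step 1: stack=$ P  input=y a e $  — expand P -> y P
step 2: stack=$ P y  input=y a e $  — match y
step 3: stack=$ P  input=a e $  — expand P -> U
step 4: stack=$ U  input=a e $  — expand U -> a T e
step 5: stack=$ e T a  input=a e $  — match a
step 6: stack=$ e T  input=e $  — expand T -> epsilon
Stack after step 6: $ e (top = e).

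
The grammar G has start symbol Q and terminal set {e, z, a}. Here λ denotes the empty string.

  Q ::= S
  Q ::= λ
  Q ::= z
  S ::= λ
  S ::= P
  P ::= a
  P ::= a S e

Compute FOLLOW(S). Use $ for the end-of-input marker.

{$, e}

FIRST(P): from P::=a we get {a}; from P::=a S e we get {a}. So FIRST(P) = {a}.
FIRST(S): from S::=λ we get {λ}; from S::=P we get {a}. So FIRST(S) = {λ, a}.
FIRST(Q): from Q::=S we get {λ, a}; from Q::=λ we get {λ}; from Q::=z we get {z}. So FIRST(Q) = {λ, a, z}.
FOLLOW(Q) includes $ since Q is the start symbol.
FOLLOW(Q): Q appears on no right-hand side. Thus FOLLOW(Q) = {$}.
FOLLOW(S): in Q::=S, the suffix after S is empty, so FOLLOW(S) ⊇ FOLLOW(Q) = {$}; in P::=a S e, S is followed by e with FIRST {e}. Thus FOLLOW(S) = {$, e}.
FOLLOW(P): in S::=P, the suffix after P is empty, so FOLLOW(P) ⊇ FOLLOW(S) = {$, e}. Thus FOLLOW(P) = {$, e}.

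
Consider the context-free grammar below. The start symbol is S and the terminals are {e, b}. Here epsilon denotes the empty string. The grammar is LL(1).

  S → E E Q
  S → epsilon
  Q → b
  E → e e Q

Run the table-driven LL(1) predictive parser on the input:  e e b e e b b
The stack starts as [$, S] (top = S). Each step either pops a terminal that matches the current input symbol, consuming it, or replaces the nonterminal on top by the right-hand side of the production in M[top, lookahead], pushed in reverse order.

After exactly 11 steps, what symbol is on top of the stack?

step 1: stack=$ S  input=e e b e e b b $  — expand S → E E Q
step 2: stack=$ Q E E  input=e e b e e b b $  — expand E → e e Q
step 3: stack=$ Q E Q e e  input=e e b e e b b $  — match e
step 4: stack=$ Q E Q e  input=e b e e b b $  — match e
step 5: stack=$ Q E Q  input=b e e b b $  — expand Q → b
step 6: stack=$ Q E b  input=b e e b b $  — match b
step 7: stack=$ Q E  input=e e b b $  — expand E → e e Q
step 8: stack=$ Q Q e e  input=e e b b $  — match e
step 9: stack=$ Q Q e  input=e b b $  — match e
step 10: stack=$ Q Q  input=b b $  — expand Q → b
step 11: stack=$ Q b  input=b b $  — match b
Stack after step 11: $ Q (top = Q).

Q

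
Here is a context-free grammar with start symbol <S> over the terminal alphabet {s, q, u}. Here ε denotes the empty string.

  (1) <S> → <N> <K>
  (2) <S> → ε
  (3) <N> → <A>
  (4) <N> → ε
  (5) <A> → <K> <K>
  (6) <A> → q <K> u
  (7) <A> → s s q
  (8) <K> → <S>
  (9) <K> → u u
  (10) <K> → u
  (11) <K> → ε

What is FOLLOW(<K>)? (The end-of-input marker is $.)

FIRST(<S>): from <S>→<N> <K> we get {ε, q, s, u}; from <S>→ε we get {ε}. So FIRST(<S>) = {ε, q, s, u}.
FIRST(<K>): from <K>→<S> we get {ε, q, s, u}; from <K>→u u we get {u}; from <K>→u we get {u}; from <K>→ε we get {ε}. So FIRST(<K>) = {ε, q, s, u}.
FIRST(<A>): from <A>→<K> <K> we get {ε, q, s, u}; from <A>→q <K> u we get {q}; from <A>→s s q we get {s}. So FIRST(<A>) = {ε, q, s, u}.
FIRST(<N>): from <N>→<A> we get {ε, q, s, u}; from <N>→ε we get {ε}. So FIRST(<N>) = {ε, q, s, u}.
FOLLOW(<S>) includes $ since <S> is the start symbol.
FOLLOW(<S>): in <K>→<S>, the suffix after <S> is empty, so FOLLOW(<S>) ⊇ FOLLOW(<K>) = {$, q, s, u}. Thus FOLLOW(<S>) = {$, q, s, u}.
FOLLOW(<N>): in <S>→<N> <K>, <N> is followed by <K> with FIRST {ε, q, s, u}; in <S>→<N> <K>, the suffix after <N> is nullable, so FOLLOW(<N>) ⊇ FOLLOW(<S>) = {$, q, s, u}. Thus FOLLOW(<N>) = {$, q, s, u}.
FOLLOW(<A>): in <N>→<A>, the suffix after <A> is empty, so FOLLOW(<A>) ⊇ FOLLOW(<N>) = {$, q, s, u}. Thus FOLLOW(<A>) = {$, q, s, u}.
FOLLOW(<K>): in <S>→<N> <K>, the suffix after <K> is empty, so FOLLOW(<K>) ⊇ FOLLOW(<S>) = {$, q, s, u}; in <A>→<K> <K> (occurrence 1), <K> is followed by <K> with FIRST {ε, q, s, u}; in <A>→<K> <K> (occurrence 1), the suffix after <K> is nullable, so FOLLOW(<K>) ⊇ FOLLOW(<A>) = {$, q, s, u}; in <A>→<K> <K> (occurrence 2), the suffix after <K> is empty, so FOLLOW(<K>) ⊇ FOLLOW(<A>) = {$, q, s, u}; in <A>→q <K> u, <K> is followed by u with FIRST {u}. Thus FOLLOW(<K>) = {$, q, s, u}.

{$, q, s, u}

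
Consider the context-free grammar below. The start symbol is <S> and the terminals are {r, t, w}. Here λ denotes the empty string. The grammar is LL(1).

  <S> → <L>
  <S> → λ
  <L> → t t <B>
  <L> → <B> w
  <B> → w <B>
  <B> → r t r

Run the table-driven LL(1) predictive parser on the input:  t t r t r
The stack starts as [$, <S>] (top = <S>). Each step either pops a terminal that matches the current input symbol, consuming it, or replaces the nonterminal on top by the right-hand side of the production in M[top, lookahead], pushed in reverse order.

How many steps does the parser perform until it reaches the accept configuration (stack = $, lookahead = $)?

step 1: stack=$ <S>  input=t t r t r $  — expand <S> → <L>
step 2: stack=$ <L>  input=t t r t r $  — expand <L> → t t <B>
step 3: stack=$ <B> t t  input=t t r t r $  — match t
step 4: stack=$ <B> t  input=t r t r $  — match t
step 5: stack=$ <B>  input=r t r $  — expand <B> → r t r
step 6: stack=$ r t r  input=r t r $  — match r
step 7: stack=$ r t  input=t r $  — match t
step 8: stack=$ r  input=r $  — match r
Accept reached after 8 steps.

8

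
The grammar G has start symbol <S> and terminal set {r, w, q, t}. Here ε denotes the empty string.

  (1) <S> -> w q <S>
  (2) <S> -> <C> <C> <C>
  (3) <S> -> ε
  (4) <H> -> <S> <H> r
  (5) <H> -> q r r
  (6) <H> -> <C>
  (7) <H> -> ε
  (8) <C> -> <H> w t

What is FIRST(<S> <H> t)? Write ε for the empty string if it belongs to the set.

FIRST(<S>) = {ε, q, r, w}  (via <C> <C> <C>)
FIRST(<H>) = {ε, q, r, w}  (via <S> <H> r, <C>)
FIRST(<C>) = {q, r, w}  (via <H> w t)
FIRST(<S> <H> t): take FIRST of each symbol in turn, carrying on past any symbol whose FIRST contains ε; result {q, r, t, w}.

{q, r, t, w}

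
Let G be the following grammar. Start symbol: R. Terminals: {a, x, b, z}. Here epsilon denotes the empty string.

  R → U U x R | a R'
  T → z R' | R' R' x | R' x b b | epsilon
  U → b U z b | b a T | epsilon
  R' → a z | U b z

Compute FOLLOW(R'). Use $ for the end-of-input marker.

FIRST(U): from U→b U z b we get {b}; from U→b a T we get {b}; from U→epsilon we get {epsilon}. So FIRST(U) = {epsilon, b}.
FIRST(R): from R→U U x R we get {b, x}; from R→a R' we get {a}. So FIRST(R) = {a, b, x}.
FIRST(R'): from R'→a z we get {a}; from R'→U b z we get {b}. So FIRST(R') = {a, b}.
FIRST(T): from T→z R' we get {z}; from T→R' R' x we get {a, b}; from T→R' x b b we get {a, b}; from T→epsilon we get {epsilon}. So FIRST(T) = {epsilon, a, b, z}.
FOLLOW(R) includes $ since R is the start symbol.
FOLLOW(R): in R→U U x R, the suffix after R is empty (adds nothing new). Thus FOLLOW(R) = {$}.
FOLLOW(U): in R→U U x R (occurrence 1), U is followed by U x R with FIRST {b, x}; in R→U U x R (occurrence 2), U is followed by x R with FIRST {x}; in U→b U z b, U is followed by z b with FIRST {z}; in R'→U b z, U is followed by b z with FIRST {b}. Thus FOLLOW(U) = {b, x, z}.
FOLLOW(T): in U→b a T, the suffix after T is empty, so FOLLOW(T) ⊇ FOLLOW(U) = {b, x, z}. Thus FOLLOW(T) = {b, x, z}.
FOLLOW(R'): in R→a R', the suffix after R' is empty, so FOLLOW(R') ⊇ FOLLOW(R) = {$}; in T→z R', the suffix after R' is empty, so FOLLOW(R') ⊇ FOLLOW(T) = {b, x, z}; in T→R' R' x (occurrence 1), R' is followed by R' x with FIRST {a, b}; in T→R' R' x (occurrence 2), R' is followed by x with FIRST {x}; in T→R' x b b, R' is followed by x b b with FIRST {x}. Thus FOLLOW(R') = {$, a, b, x, z}.

{$, a, b, x, z}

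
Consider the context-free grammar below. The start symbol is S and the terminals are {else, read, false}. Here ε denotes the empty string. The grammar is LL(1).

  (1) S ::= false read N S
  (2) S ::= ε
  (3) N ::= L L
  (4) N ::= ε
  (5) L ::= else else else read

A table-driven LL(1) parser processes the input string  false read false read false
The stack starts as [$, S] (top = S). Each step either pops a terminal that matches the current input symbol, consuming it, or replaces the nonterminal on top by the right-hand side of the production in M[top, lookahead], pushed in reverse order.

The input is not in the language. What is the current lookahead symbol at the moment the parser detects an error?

$

      Stack             Input                          Action
   1  $ S               false read false read false $  expand S ::= false read N S
   2  $ S N read false  false read false read false $  match false
   3  $ S N read        read false read false $        match read
   4  $ S N             false read false $             expand N ::= ε
   5  $ S               false read false $             expand S ::= false read N S
   6  $ S N read false  false read false $             match false
   7  $ S N read        read false $                   match read
   8  $ S N             false $                        expand N ::= ε
   9  $ S               false $                        expand S ::= false read N S
  10  $ S N read false  false $                        match false
  11  $ S N read        $                              error: top is terminal read but lookahead is $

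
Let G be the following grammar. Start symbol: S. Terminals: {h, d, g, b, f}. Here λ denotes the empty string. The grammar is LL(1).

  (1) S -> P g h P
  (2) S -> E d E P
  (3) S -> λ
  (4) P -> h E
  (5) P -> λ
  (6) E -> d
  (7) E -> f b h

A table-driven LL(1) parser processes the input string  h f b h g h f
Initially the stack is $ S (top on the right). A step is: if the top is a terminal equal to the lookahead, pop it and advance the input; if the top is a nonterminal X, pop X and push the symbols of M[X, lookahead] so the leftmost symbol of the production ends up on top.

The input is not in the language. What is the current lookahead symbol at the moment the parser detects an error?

f

step 1: stack=$ S  input=h f b h g h f $  — expand S -> P g h P
step 2: stack=$ P h g P  input=h f b h g h f $  — expand P -> h E
step 3: stack=$ P h g E h  input=h f b h g h f $  — match h
step 4: stack=$ P h g E  input=f b h g h f $  — expand E -> f b h
step 5: stack=$ P h g h b f  input=f b h g h f $  — match f
step 6: stack=$ P h g h b  input=b h g h f $  — match b
step 7: stack=$ P h g h  input=h g h f $  — match h
step 8: stack=$ P h g  input=g h f $  — match g
step 9: stack=$ P h  input=h f $  — match h
step 10: stack=$ P  input=f $  — error: M[P, f] is empty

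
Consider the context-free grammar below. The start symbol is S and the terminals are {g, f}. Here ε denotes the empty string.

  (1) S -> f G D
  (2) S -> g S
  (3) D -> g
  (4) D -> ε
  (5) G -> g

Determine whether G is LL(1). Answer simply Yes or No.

FIRST(S) = {f, g}
FIRST(D) = {ε, g}
FIRST(G) = {g}
FOLLOW(S) = {$}
FOLLOW(D) = {$}
FOLLOW(G) = {$, g}
Each cell of M receives at most one production.

Yes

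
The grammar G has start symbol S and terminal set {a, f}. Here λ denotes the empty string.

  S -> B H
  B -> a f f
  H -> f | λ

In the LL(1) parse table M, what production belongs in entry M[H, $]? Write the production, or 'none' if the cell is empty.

H -> λ

FIRST(B) = {a}
FIRST(H) = {λ, f}
FIRST(S) = {a}  (via B H)
FOLLOW(S) includes $ since S is the start symbol.
FOLLOW(S): S appears on no right-hand side. Thus FOLLOW(S) = {$}.
FOLLOW(H): in S->B H, the suffix after H is empty, so FOLLOW(H) ⊇ FOLLOW(S) = {$}. Thus FOLLOW(H) = {$}.
For H -> f: FIRST(f) = {f}, so it goes in M[H, t] for t ∈ {f}.
For H -> λ: FIRST(λ) = {λ}, so it goes in M[H, t] for t ∈ {}; since λ ∈ FIRST, also for every t ∈ FOLLOW(H) = {$}.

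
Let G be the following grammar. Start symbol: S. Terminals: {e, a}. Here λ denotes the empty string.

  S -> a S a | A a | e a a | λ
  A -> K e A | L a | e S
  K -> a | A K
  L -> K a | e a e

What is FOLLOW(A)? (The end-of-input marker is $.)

FIRST(S): from S->a S a we get {a}; from S->A a we get {a, e}; from S->e a a we get {e}; from S->λ we get {λ}. So FIRST(S) = {λ, a, e}.
FIRST(A): from A->K e A we get {a, e}; from A->L a we get {a, e}; from A->e S we get {e}. So FIRST(A) = {a, e}.
FIRST(K): from K->a we get {a}; from K->A K we get {a, e}. So FIRST(K) = {a, e}.
FIRST(L): from L->K a we get {a, e}; from L->e a e we get {e}. So FIRST(L) = {a, e}.
FOLLOW(S) includes $ since S is the start symbol.
FOLLOW(A): in S->A a, A is followed by a with FIRST {a}; in A->K e A, the suffix after A is empty (adds nothing new); in K->A K, A is followed by K with FIRST {a, e}. Thus FOLLOW(A) = {a, e}.
FOLLOW(S): in S->a S a, S is followed by a with FIRST {a}; in A->e S, the suffix after S is empty, so FOLLOW(S) ⊇ FOLLOW(A) = {a, e}. Thus FOLLOW(S) = {$, a, e}.
FOLLOW(K): in A->K e A, K is followed by e A with FIRST {e}; in K->A K, the suffix after K is empty (adds nothing new); in L->K a, K is followed by a with FIRST {a}. Thus FOLLOW(K) = {a, e}.
FOLLOW(L): in A->L a, L is followed by a with FIRST {a}. Thus FOLLOW(L) = {a}.

{a, e}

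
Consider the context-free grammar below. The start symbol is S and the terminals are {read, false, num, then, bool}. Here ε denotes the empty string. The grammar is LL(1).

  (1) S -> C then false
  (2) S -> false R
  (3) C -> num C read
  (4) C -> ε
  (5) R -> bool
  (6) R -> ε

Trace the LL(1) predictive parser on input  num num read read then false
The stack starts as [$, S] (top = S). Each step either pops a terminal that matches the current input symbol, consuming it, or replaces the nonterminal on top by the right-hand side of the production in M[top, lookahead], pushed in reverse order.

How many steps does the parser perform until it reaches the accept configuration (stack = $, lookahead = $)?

step 1: stack=$ S  input=num num read read then false $  — expand S -> C then false
step 2: stack=$ false then C  input=num num read read then false $  — expand C -> num C read
step 3: stack=$ false then read C num  input=num num read read then false $  — match num
step 4: stack=$ false then read C  input=num read read then false $  — expand C -> num C read
step 5: stack=$ false then read read C num  input=num read read then false $  — match num
step 6: stack=$ false then read read C  input=read read then false $  — expand C -> ε
step 7: stack=$ false then read read  input=read read then false $  — match read
step 8: stack=$ false then read  input=read then false $  — match read
step 9: stack=$ false then  input=then false $  — match then
step 10: stack=$ false  input=false $  — match false
Accept reached after 10 steps.

10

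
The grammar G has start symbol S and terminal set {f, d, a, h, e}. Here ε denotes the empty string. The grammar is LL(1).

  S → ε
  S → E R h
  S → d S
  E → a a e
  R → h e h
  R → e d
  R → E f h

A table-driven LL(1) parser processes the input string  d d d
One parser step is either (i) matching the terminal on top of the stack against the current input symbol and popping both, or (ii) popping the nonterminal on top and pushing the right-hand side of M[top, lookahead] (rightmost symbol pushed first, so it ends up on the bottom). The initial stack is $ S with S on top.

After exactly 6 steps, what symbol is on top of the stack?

     Stack  Input    Action
  1  $ S    d d d $  expand S → d S
  2  $ S d  d d d $  match d
  3  $ S    d d $    expand S → d S
  4  $ S d  d d $    match d
  5  $ S    d $      expand S → d S
  6  $ S d  d $      match d
Stack after step 6: $ S (top = S).

S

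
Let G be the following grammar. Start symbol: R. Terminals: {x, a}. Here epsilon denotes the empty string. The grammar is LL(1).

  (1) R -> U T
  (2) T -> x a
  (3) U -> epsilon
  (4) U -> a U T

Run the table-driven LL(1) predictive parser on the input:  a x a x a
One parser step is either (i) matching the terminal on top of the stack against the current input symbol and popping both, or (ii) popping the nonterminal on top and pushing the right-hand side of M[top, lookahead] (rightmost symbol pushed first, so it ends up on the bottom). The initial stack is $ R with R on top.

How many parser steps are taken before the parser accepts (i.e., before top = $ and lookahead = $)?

      Stack      Input        Action
   1  $ R        a x a x a $  expand R -> U T
   2  $ T U      a x a x a $  expand U -> a U T
   3  $ T T U a  a x a x a $  match a
   4  $ T T U    x a x a $    expand U -> epsilon
   5  $ T T      x a x a $    expand T -> x a
   6  $ T a x    x a x a $    match x
   7  $ T a      a x a $      match a
   8  $ T        x a $        expand T -> x a
   9  $ a x      x a $        match x
  10  $ a        a $          match a
Accept reached after 10 steps.

10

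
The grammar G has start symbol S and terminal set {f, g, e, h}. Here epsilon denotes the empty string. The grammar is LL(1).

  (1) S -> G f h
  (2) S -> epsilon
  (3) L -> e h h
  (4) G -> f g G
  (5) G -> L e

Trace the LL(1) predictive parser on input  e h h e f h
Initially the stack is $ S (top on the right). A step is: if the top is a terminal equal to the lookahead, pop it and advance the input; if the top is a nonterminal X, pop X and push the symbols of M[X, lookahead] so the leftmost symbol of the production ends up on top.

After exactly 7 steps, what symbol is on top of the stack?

f

     Stack          Input          Action
  1  $ S            e h h e f h $  expand S -> G f h
  2  $ h f G        e h h e f h $  expand G -> L e
  3  $ h f e L      e h h e f h $  expand L -> e h h
  4  $ h f e h h e  e h h e f h $  match e
  5  $ h f e h h    h h e f h $    match h
  6  $ h f e h      h e f h $      match h
  7  $ h f e        e f h $        match e
Stack after step 7: $ h f (top = f).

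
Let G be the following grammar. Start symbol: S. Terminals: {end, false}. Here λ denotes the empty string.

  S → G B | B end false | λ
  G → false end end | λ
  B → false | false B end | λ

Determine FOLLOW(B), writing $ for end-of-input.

FIRST(G): from G→false end end we get {false}; from G→λ we get {λ}. So FIRST(G) = {λ, false}.
FIRST(B): from B→false we get {false}; from B→false B end we get {false}; from B→λ we get {λ}. So FIRST(B) = {λ, false}.
FIRST(S): from S→G B we get {λ, false}; from S→B end false we get {end, false}; from S→λ we get {λ}. So FIRST(S) = {λ, end, false}.
FOLLOW(S) includes $ since S is the start symbol.
FOLLOW(S): S appears on no right-hand side. Thus FOLLOW(S) = {$}.
FOLLOW(G): in S→G B, G is followed by B with FIRST {λ, false}; in S→G B, the suffix after G is nullable, so FOLLOW(G) ⊇ FOLLOW(S) = {$}. Thus FOLLOW(G) = {$, false}.
FOLLOW(B): in S→G B, the suffix after B is empty, so FOLLOW(B) ⊇ FOLLOW(S) = {$}; in S→B end false, B is followed by end false with FIRST {end}; in B→false B end, B is followed by end with FIRST {end}. Thus FOLLOW(B) = {$, end}.

{$, end}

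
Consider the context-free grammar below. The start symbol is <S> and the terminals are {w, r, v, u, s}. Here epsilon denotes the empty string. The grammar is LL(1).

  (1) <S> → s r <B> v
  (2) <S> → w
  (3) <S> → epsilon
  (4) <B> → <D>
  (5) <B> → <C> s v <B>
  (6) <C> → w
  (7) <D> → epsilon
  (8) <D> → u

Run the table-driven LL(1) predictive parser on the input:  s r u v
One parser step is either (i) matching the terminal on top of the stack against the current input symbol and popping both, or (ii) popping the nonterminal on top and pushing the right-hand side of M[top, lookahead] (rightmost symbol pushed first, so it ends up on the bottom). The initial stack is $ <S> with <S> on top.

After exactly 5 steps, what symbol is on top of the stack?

u

     Stack        Input      Action
  1  $ <S>        s r u v $  expand <S> → s r <B> v
  2  $ v <B> r s  s r u v $  match s
  3  $ v <B> r    r u v $    match r
  4  $ v <B>      u v $      expand <B> → <D>
  5  $ v <D>      u v $      expand <D> → u
Stack after step 5: $ v u (top = u).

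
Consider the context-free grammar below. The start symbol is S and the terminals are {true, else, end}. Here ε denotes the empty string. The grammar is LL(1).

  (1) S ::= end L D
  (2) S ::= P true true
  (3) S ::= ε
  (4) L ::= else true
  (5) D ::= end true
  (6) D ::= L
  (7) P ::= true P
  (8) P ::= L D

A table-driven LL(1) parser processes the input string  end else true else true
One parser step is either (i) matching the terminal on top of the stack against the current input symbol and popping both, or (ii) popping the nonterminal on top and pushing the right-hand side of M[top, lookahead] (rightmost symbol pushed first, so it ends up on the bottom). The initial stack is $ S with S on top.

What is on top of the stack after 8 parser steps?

step 1: stack=$ S  input=end else true else true $  — expand S ::= end L D
step 2: stack=$ D L end  input=end else true else true $  — match end
step 3: stack=$ D L  input=else true else true $  — expand L ::= else true
step 4: stack=$ D true else  input=else true else true $  — match else
step 5: stack=$ D true  input=true else true $  — match true
step 6: stack=$ D  input=else true $  — expand D ::= L
step 7: stack=$ L  input=else true $  — expand L ::= else true
step 8: stack=$ true else  input=else true $  — match else
Stack after step 8: $ true (top = true).

true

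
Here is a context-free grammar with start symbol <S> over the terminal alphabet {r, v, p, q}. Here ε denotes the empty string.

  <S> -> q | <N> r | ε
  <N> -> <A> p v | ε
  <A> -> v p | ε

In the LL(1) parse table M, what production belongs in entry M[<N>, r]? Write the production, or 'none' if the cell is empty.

FIRST(<A>) = {ε, v}
FIRST(<N>) = {ε, p, v}  (via <A> p v)
FIRST(<S>) = {ε, p, q, r, v}  (via <N> r)
FOLLOW(<S>) includes $ since <S> is the start symbol.
FOLLOW(<N>): in <S>-><N> r, <N> is followed by r with FIRST {r}. Thus FOLLOW(<N>) = {r}.
For <N> -> <A> p v: FIRST(<A> p v) = {p, v}, so it goes in M[<N>, t] for t ∈ {p, v}.
For <N> -> ε: FIRST(ε) = {ε}, so it goes in M[<N>, t] for t ∈ {}; since ε ∈ FIRST, also for every t ∈ FOLLOW(<N>) = {r}.

<N> -> ε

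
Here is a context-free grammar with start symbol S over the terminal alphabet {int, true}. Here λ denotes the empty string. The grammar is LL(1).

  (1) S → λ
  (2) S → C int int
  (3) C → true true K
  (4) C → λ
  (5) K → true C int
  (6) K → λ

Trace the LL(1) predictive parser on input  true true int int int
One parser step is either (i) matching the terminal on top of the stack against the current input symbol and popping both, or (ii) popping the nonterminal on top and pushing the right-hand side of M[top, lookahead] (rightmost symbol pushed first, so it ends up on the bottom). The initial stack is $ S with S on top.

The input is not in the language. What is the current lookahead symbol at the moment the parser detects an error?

step 1: stack=$ S  input=true true int int int $  — expand S → C int int
step 2: stack=$ int int C  input=true true int int int $  — expand C → true true K
step 3: stack=$ int int K true true  input=true true int int int $  — match true
step 4: stack=$ int int K true  input=true int int int $  — match true
step 5: stack=$ int int K  input=int int int $  — expand K → λ
step 6: stack=$ int int  input=int int int $  — match int
step 7: stack=$ int  input=int int $  — match int
step 8: stack=$  input=int $  — error: stack empty but input remains

int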